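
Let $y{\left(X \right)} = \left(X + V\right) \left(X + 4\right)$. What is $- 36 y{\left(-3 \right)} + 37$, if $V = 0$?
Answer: $145$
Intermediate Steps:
$y{\left(X \right)} = X \left(4 + X\right)$ ($y{\left(X \right)} = \left(X + 0\right) \left(X + 4\right) = X \left(4 + X\right)$)
$- 36 y{\left(-3 \right)} + 37 = - 36 \left(- 3 \left(4 - 3\right)\right) + 37 = - 36 \left(\left(-3\right) 1\right) + 37 = \left(-36\right) \left(-3\right) + 37 = 108 + 37 = 145$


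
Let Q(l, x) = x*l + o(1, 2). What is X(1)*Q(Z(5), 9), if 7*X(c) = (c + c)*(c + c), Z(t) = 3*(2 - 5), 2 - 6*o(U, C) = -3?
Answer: -962/21 ≈ -45.810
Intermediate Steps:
o(U, C) = ⅚ (o(U, C) = ⅓ - ⅙*(-3) = ⅓ + ½ = ⅚)
Z(t) = -9 (Z(t) = 3*(-3) = -9)
X(c) = 4*c²/7 (X(c) = ((c + c)*(c + c))/7 = ((2*c)*(2*c))/7 = (4*c²)/7 = 4*c²/7)
Q(l, x) = ⅚ + l*x (Q(l, x) = x*l + ⅚ = l*x + ⅚ = ⅚ + l*x)
X(1)*Q(Z(5), 9) = ((4/7)*1²)*(⅚ - 9*9) = ((4/7)*1)*(⅚ - 81) = (4/7)*(-481/6) = -962/21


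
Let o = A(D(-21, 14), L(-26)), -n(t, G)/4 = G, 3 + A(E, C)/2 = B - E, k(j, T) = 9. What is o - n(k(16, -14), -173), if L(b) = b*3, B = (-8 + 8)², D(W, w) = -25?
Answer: -648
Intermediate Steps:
B = 0 (B = 0² = 0)
L(b) = 3*b
A(E, C) = -6 - 2*E (A(E, C) = -6 + 2*(0 - E) = -6 + 2*(-E) = -6 - 2*E)
n(t, G) = -4*G
o = 44 (o = -6 - 2*(-25) = -6 + 50 = 44)
o - n(k(16, -14), -173) = 44 - (-4)*(-173) = 44 - 1*692 = 44 - 692 = -648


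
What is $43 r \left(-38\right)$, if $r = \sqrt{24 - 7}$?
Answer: $- 1634 \sqrt{17} \approx -6737.2$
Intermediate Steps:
$r = \sqrt{17} \approx 4.1231$
$43 r \left(-38\right) = 43 \sqrt{17} \left(-38\right) = - 1634 \sqrt{17}$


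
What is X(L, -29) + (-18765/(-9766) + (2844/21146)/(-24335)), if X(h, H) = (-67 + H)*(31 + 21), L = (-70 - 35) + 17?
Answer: -12538733853355437/2512732764530 ≈ -4990.1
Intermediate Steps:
L = -88 (L = -105 + 17 = -88)
X(h, H) = -3484 + 52*H (X(h, H) = (-67 + H)*52 = -3484 + 52*H)
X(L, -29) + (-18765/(-9766) + (2844/21146)/(-24335)) = (-3484 + 52*(-29)) + (-18765/(-9766) + (2844/21146)/(-24335)) = (-3484 - 1508) + (-18765*(-1/9766) + (2844*(1/21146))*(-1/24335)) = -4992 + (18765/9766 + (1422/10573)*(-1/24335)) = -4992 + (18765/9766 - 1422/257293955) = -4992 + 4828107178323/2512732764530 = -12538733853355437/2512732764530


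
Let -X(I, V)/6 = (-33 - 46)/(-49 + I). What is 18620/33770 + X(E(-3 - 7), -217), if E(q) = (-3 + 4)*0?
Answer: -1509460/165473 ≈ -9.1221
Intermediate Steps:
E(q) = 0 (E(q) = 1*0 = 0)
X(I, V) = 474/(-49 + I) (X(I, V) = -6*(-33 - 46)/(-49 + I) = -(-474)/(-49 + I) = 474/(-49 + I))
18620/33770 + X(E(-3 - 7), -217) = 18620/33770 + 474/(-49 + 0) = 18620*(1/33770) + 474/(-49) = 1862/3377 + 474*(-1/49) = 1862/3377 - 474/49 = -1509460/165473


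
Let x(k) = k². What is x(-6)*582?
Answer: 20952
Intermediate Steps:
x(-6)*582 = (-6)²*582 = 36*582 = 20952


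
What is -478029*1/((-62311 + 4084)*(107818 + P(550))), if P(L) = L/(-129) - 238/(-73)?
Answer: 1500533031/19706203379122 ≈ 7.6145e-5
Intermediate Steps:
P(L) = 238/73 - L/129 (P(L) = L*(-1/129) - 238*(-1/73) = -L/129 + 238/73 = 238/73 - L/129)
-478029*1/((-62311 + 4084)*(107818 + P(550))) = -478029*1/((-62311 + 4084)*(107818 + (238/73 - 1/129*550))) = -478029*(-1/(58227*(107818 + (238/73 - 550/129)))) = -478029*(-1/(58227*(107818 - 9448/9417))) = -478029/((-58227*1015312658/9417)) = -478029/(-19706203379122/3139) = -478029*(-3139/19706203379122) = 1500533031/19706203379122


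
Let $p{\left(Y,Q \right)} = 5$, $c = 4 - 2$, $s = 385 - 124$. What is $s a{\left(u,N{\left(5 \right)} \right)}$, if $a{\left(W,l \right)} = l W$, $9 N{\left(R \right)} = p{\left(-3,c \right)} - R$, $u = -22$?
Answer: $0$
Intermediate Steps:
$s = 261$ ($s = 385 - 124 = 261$)
$c = 2$
$N{\left(R \right)} = \frac{5}{9} - \frac{R}{9}$ ($N{\left(R \right)} = \frac{5 - R}{9} = \frac{5}{9} - \frac{R}{9}$)
$a{\left(W,l \right)} = W l$
$s a{\left(u,N{\left(5 \right)} \right)} = 261 \left(- 22 \left(\frac{5}{9} - \frac{5}{9}\right)\right) = 261 \left(\left(-22\right) 0\right) = 261 \cdot 0 = 0$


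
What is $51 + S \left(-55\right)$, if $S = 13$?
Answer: $-664$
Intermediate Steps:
$51 + S \left(-55\right) = 51 + 13 \left(-55\right) = 51 - 715 = -664$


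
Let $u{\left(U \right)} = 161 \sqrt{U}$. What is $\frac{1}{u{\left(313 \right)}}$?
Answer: $\frac{\sqrt{313}}{50393} \approx 0.00035108$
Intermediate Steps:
$\frac{1}{u{\left(313 \right)}} = \frac{1}{161 \sqrt{313}} = \frac{\sqrt{313}}{50393}$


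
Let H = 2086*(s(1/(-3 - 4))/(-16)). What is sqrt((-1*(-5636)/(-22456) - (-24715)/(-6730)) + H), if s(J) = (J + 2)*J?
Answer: sqrt(1751020646997118)/7556444 ≈ 5.5377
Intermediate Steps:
s(J) = J*(2 + J) (s(J) = (2 + J)*J = J*(2 + J))
H = 1937/56 (H = 2086*(((2 + 1/(-3 - 4))/(-3 - 4))/(-16)) = 2086*(((2 + 1/(-7))/(-7))*(-1/16)) = 2086*(-(2 - 1/7)/7*(-1/16)) = 2086*(-1/7*13/7*(-1/16)) = 2086*(-13/49*(-1/16)) = 2086*(13/784) = 1937/56 ≈ 34.589)
sqrt((-1*(-5636)/(-22456) - (-24715)/(-6730)) + H) = sqrt((-1*(-5636)/(-22456) - (-24715)/(-6730)) + 1937/56) = sqrt((5636*(-1/22456) - (-24715)*(-1)/6730) + 1937/56) = sqrt((-1409/5614 - 1*4943/1346) + 1937/56) = sqrt((-1409/5614 - 4943/1346) + 1937/56) = sqrt(-7411629/1889111 + 1937/56) = sqrt(463450969/15112888) = sqrt(1751020646997118)/7556444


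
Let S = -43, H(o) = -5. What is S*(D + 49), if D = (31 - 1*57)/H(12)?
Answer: -11653/5 ≈ -2330.6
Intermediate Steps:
D = 26/5 (D = (31 - 1*57)/(-5) = (31 - 57)*(-⅕) = -26*(-⅕) = 26/5 ≈ 5.2000)
S*(D + 49) = -43*(26/5 + 49) = -43*271/5 = -11653/5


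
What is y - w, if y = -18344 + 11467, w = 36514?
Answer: -43391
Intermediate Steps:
y = -6877
y - w = -6877 - 1*36514 = -6877 - 36514 = -43391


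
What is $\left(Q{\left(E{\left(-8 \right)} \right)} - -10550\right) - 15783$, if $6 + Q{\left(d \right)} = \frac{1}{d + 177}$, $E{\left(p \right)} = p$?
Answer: $- \frac{885390}{169} \approx -5239.0$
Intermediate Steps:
$Q{\left(d \right)} = -6 + \frac{1}{177 + d}$ ($Q{\left(d \right)} = -6 + \frac{1}{d + 177} = -6 + \frac{1}{177 + d}$)
$\left(Q{\left(E{\left(-8 \right)} \right)} - -10550\right) - 15783 = \left(\frac{-1061 - -48}{177 - 8} - -10550\right) - 15783 = \left(\frac{-1061 + 48}{169} + 10550\right) - 15783 = \left(\frac{1}{169} \left(-1013\right) + 10550\right) - 15783 = \left(- \frac{1013}{169} + 10550\right) - 15783 = \frac{1781937}{169} - 15783 = - \frac{885390}{169}$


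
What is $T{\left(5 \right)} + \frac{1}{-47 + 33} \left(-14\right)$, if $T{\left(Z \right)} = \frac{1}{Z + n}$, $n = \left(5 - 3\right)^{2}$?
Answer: $\frac{10}{9} \approx 1.1111$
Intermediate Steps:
$n = 4$ ($n = 2^{2} = 4$)
$T{\left(Z \right)} = \frac{1}{4 + Z}$ ($T{\left(Z \right)} = \frac{1}{Z + 4} = \frac{1}{4 + Z}$)
$T{\left(5 \right)} + \frac{1}{-47 + 33} \left(-14\right) = \frac{1}{4 + 5} + \frac{1}{-47 + 33} \left(-14\right) = \frac{1}{9} + \frac{1}{-14} \left(-14\right) = \frac{1}{9} - -1 = \frac{1}{9} + 1 = \frac{10}{9}$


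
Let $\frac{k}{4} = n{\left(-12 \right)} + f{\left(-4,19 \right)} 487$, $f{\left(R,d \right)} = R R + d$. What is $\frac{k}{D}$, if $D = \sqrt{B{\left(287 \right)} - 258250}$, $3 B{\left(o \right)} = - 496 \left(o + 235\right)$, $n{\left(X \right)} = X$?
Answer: $- \frac{34066 i \sqrt{344554}}{172277} \approx - 116.07 i$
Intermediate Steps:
$f{\left(R,d \right)} = d + R^{2}$ ($f{\left(R,d \right)} = R^{2} + d = d + R^{2}$)
$B{\left(o \right)} = - \frac{116560}{3} - \frac{496 o}{3}$ ($B{\left(o \right)} = \frac{\left(-496\right) \left(o + 235\right)}{3} = \frac{\left(-496\right) \left(235 + o\right)}{3} = \frac{-116560 - 496 o}{3} = - \frac{116560}{3} - \frac{496 o}{3}$)
$D = i \sqrt{344554}$ ($D = \sqrt{\left(- \frac{116560}{3} - \frac{142352}{3}\right) - 258250} = \sqrt{-86304 - 258250} = \sqrt{-344554} = i \sqrt{344554} \approx 586.99 i$)
$k = 68132$ ($k = 4 \left(-12 + \left(19 + \left(-4\right)^{2}\right) 487\right) = 4 \left(-12 + \left(19 + 16\right) 487\right) = 4 \left(-12 + 35 \cdot 487\right) = 4 \left(-12 + 17045\right) = 4 \cdot 17033 = 68132$)
$\frac{k}{D} = \frac{68132}{i \sqrt{344554}} = 68132 \left(- \frac{i \sqrt{344554}}{344554}\right) = - \frac{34066 i \sqrt{344554}}{172277}$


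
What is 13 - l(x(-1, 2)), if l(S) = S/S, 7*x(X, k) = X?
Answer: 12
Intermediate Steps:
x(X, k) = X/7
l(S) = 1
13 - l(x(-1, 2)) = 13 - 1*1 = 13 - 1 = 12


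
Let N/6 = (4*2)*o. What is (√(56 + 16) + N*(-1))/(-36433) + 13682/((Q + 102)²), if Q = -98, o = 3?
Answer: 249239305/291464 - 6*√2/36433 ≈ 855.13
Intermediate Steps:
N = 144 (N = 6*((4*2)*3) = 6*(8*3) = 6*24 = 144)
(√(56 + 16) + N*(-1))/(-36433) + 13682/((Q + 102)²) = (√(56 + 16) + 144*(-1))/(-36433) + 13682/((-98 + 102)²) = (√72 - 144)*(-1/36433) + 13682/(4²) = (6*√2 - 144)*(-1/36433) + 13682/16 = (-144 + 6*√2)*(-1/36433) + 13682*(1/16) = (144/36433 - 6*√2/36433) + 6841/8 = 249239305/291464 - 6*√2/36433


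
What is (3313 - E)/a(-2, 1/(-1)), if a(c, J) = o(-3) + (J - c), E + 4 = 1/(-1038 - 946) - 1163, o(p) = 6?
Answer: 8888321/13888 ≈ 640.00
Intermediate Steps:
E = -2315329/1984 (E = -4 + (1/(-1038 - 946) - 1163) = -4 + (1/(-1984) - 1163) = -4 + (-1/1984 - 1163) = -4 - 2307393/1984 = -2315329/1984 ≈ -1167.0)
a(c, J) = 6 + J - c (a(c, J) = 6 + (J - c) = 6 + J - c)
(3313 - E)/a(-2, 1/(-1)) = (3313 - 1*(-2315329/1984))/(6 + 1/(-1) - 1*(-2)) = (3313 + 2315329/1984)/(6 - 1 + 2) = (8888321/1984)/7 = (8888321/1984)*(⅐) = 8888321/13888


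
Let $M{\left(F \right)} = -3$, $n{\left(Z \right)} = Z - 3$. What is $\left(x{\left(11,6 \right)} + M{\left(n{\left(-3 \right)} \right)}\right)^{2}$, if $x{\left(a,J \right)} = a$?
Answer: $64$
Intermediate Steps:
$n{\left(Z \right)} = -3 + Z$ ($n{\left(Z \right)} = Z - 3 = -3 + Z$)
$\left(x{\left(11,6 \right)} + M{\left(n{\left(-3 \right)} \right)}\right)^{2} = \left(11 - 3\right)^{2} = 8^{2} = 64$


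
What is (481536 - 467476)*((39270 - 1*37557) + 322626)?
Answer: 4560206340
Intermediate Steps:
(481536 - 467476)*((39270 - 1*37557) + 322626) = 14060*((39270 - 37557) + 322626) = 14060*(1713 + 322626) = 14060*324339 = 4560206340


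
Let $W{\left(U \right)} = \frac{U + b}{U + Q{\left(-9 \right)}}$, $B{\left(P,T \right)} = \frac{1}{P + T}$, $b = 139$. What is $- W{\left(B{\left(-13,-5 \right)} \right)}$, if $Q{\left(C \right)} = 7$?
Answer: $- \frac{2501}{125} \approx -20.008$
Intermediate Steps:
$W{\left(U \right)} = \frac{139 + U}{7 + U}$ ($W{\left(U \right)} = \frac{U + 139}{U + 7} = \frac{139 + U}{7 + U}$)
$- W{\left(B{\left(-13,-5 \right)} \right)} = - \frac{139 + \frac{1}{-13 - 5}}{7 + \frac{1}{-13 - 5}} = - \frac{139 + \frac{1}{-18}}{7 + \frac{1}{-18}} = - \frac{139 - \frac{1}{18}}{7 - \frac{1}{18}} = - \frac{2501}{\frac{125}{18} \cdot 18} = - \frac{18 \cdot 2501}{125 \cdot 18} = \left(-1\right) \frac{2501}{125} = - \frac{2501}{125}$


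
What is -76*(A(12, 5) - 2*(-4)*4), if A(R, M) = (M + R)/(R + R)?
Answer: -14915/6 ≈ -2485.8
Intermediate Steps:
A(R, M) = (M + R)/(2*R) (A(R, M) = (M + R)/((2*R)) = (M + R)*(1/(2*R)) = (M + R)/(2*R))
-76*(A(12, 5) - 2*(-4)*4) = -76*((½)*(5 + 12)/12 - 2*(-4)*4) = -76*((½)*(1/12)*17 + 8*4) = -76*(17/24 + 32) = -76*785/24 = -14915/6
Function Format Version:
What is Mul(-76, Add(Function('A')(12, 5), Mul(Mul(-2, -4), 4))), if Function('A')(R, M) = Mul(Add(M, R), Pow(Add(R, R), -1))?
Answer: Rational(-14915, 6) ≈ -2485.8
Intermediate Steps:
Function('A')(R, M) = Mul(Rational(1, 2), Pow(R, -1), Add(M, R)) (Function('A')(R, M) = Mul(Add(M, R), Pow(Mul(2, R), -1)) = Mul(Add(M, R), Mul(Rational(1, 2), Pow(R, -1))) = Mul(Rational(1, 2), Pow(R, -1), Add(M, R)))
Mul(-76, Add(Function('A')(12, 5), Mul(Mul(-2, -4), 4))) = Mul(-76, Add(Mul(Rational(1, 2), Pow(12, -1), Add(5, 12)), Mul(Mul(-2, -4), 4))) = Mul(-76, Add(Mul(Rational(1, 2), Rational(1, 12), 17), Mul(8, 4))) = Mul(-76, Add(Rational(17, 24), 32)) = Mul(-76, Rational(785, 24)) = Rational(-14915, 6)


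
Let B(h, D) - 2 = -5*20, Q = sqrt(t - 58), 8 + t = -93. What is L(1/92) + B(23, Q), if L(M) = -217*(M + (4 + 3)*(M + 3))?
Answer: -107499/23 ≈ -4673.9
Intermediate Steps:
t = -101 (t = -8 - 93 = -101)
Q = I*sqrt(159) (Q = sqrt(-101 - 58) = sqrt(-159) = I*sqrt(159) ≈ 12.61*I)
B(h, D) = -98 (B(h, D) = 2 - 5*20 = 2 - 100 = -98)
L(M) = -4557 - 1736*M (L(M) = -217*(M + 7*(3 + M)) = -217*(M + (21 + 7*M)) = -217*(21 + 8*M) = -4557 - 1736*M)
L(1/92) + B(23, Q) = (-4557 - 1736/92) - 98 = (-4557 - 1736*1/92) - 98 = (-4557 - 434/23) - 98 = -105245/23 - 98 = -107499/23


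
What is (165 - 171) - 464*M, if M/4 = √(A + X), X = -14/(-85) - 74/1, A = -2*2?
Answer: -6 - 3712*I*√140590/85 ≈ -6.0 - 16374.0*I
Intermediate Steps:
A = -4
X = -6276/85 (X = -14*(-1/85) - 74*1 = 14/85 - 74 = -6276/85 ≈ -73.835)
M = 8*I*√140590/85 (M = 4*√(-4 - 6276/85) = 4*√(-6616/85) = 4*(2*I*√140590/85) = 8*I*√140590/85 ≈ 35.29*I)
(165 - 171) - 464*M = (165 - 171) - 3712*I*√140590/85 = -6 - 3712*I*√140590/85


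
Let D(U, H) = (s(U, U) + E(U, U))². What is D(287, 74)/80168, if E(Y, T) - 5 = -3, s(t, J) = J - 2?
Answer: 82369/80168 ≈ 1.0275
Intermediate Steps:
s(t, J) = -2 + J
E(Y, T) = 2 (E(Y, T) = 5 - 3 = 2)
D(U, H) = U² (D(U, H) = ((-2 + U) + 2)² = U²)
D(287, 74)/80168 = 287²/80168 = 82369*(1/80168) = 82369/80168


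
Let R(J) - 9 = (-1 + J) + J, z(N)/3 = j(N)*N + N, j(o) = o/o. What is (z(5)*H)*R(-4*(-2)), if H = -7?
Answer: -5040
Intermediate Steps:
j(o) = 1
z(N) = 6*N (z(N) = 3*(1*N + N) = 3*(N + N) = 3*(2*N) = 6*N)
R(J) = 8 + 2*J (R(J) = 9 + ((-1 + J) + J) = 9 + (-1 + 2*J) = 8 + 2*J)
(z(5)*H)*R(-4*(-2)) = ((6*5)*(-7))*(8 + 2*(-4*(-2))) = (30*(-7))*(8 + 2*8) = -210*(8 + 16) = -210*24 = -5040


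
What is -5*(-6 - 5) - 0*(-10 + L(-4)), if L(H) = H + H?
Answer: 55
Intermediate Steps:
L(H) = 2*H
-5*(-6 - 5) - 0*(-10 + L(-4)) = -5*(-6 - 5) - 0*(-10 + 2*(-4)) = -5*(-11) - 0*(-10 - 8) = 55 - 0*(-18) = 55 - 1*0 = 55 + 0 = 55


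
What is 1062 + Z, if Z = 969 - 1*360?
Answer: 1671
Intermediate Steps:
Z = 609 (Z = 969 - 360 = 609)
1062 + Z = 1062 + 609 = 1671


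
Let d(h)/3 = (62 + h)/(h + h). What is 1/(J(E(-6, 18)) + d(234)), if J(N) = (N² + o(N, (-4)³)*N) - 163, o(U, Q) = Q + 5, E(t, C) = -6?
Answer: 39/8927 ≈ 0.0043688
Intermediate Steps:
o(U, Q) = 5 + Q
d(h) = 3*(62 + h)/(2*h) (d(h) = 3*((62 + h)/(h + h)) = 3*((62 + h)/((2*h))) = 3*((62 + h)*(1/(2*h))) = 3*((62 + h)/(2*h)) = 3*(62 + h)/(2*h))
J(N) = -163 + N² - 59*N (J(N) = (N² + (5 + (-4)³)*N) - 163 = (N² + (5 - 64)*N) - 163 = (N² - 59*N) - 163 = -163 + N² - 59*N)
1/(J(E(-6, 18)) + d(234)) = 1/((-163 + (-6)² - 59*(-6)) + (3/2 + 93/234)) = 1/((-163 + 36 + 354) + (3/2 + 93*(1/234))) = 1/(227 + (3/2 + 31/78)) = 1/(227 + 74/39) = 1/(8927/39) = 39/8927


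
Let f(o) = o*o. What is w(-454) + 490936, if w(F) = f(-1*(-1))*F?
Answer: 490482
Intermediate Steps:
f(o) = o**2
w(F) = F (w(F) = (-1*(-1))**2*F = 1**2*F = 1*F = F)
w(-454) + 490936 = -454 + 490936 = 490482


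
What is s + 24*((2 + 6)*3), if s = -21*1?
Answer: 555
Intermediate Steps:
s = -21
s + 24*((2 + 6)*3) = -21 + 24*((2 + 6)*3) = -21 + 24*(8*3) = -21 + 24*24 = -21 + 576 = 555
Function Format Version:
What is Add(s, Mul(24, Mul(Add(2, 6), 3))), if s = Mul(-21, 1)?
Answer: 555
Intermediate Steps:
s = -21
Add(s, Mul(24, Mul(Add(2, 6), 3))) = Add(-21, Mul(24, Mul(Add(2, 6), 3))) = Add(-21, Mul(24, Mul(8, 3))) = Add(-21, Mul(24, 24)) = Add(-21, 576) = 555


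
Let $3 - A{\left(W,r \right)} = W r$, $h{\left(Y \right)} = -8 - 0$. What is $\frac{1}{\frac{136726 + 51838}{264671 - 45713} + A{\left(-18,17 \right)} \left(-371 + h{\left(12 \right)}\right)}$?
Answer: $- \frac{109479}{12821100887} \approx -8.539 \cdot 10^{-6}$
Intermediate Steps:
$h{\left(Y \right)} = -8$ ($h{\left(Y \right)} = -8 + 0 = -8$)
$A{\left(W,r \right)} = 3 - W r$
$\frac{1}{\frac{136726 + 51838}{264671 - 45713} + A{\left(-18,17 \right)} \left(-371 + h{\left(12 \right)}\right)} = \frac{1}{\frac{136726 + 51838}{264671 - 45713} + \left(3 - \left(-18\right) 17\right) \left(-371 - 8\right)} = \frac{1}{\frac{188564}{218958} + \left(3 + 306\right) \left(-379\right)} = \frac{1}{188564 \cdot \frac{1}{218958} + 309 \left(-379\right)} = \frac{1}{\frac{94282}{109479} - 117111} = \frac{1}{- \frac{12821100887}{109479}} = - \frac{109479}{12821100887}$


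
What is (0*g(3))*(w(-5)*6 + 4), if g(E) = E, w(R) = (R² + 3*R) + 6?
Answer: 0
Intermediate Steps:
w(R) = 6 + R² + 3*R
(0*g(3))*(w(-5)*6 + 4) = (0*3)*((6 + (-5)² + 3*(-5))*6 + 4) = 0*((6 + 25 - 15)*6 + 4) = 0*(16*6 + 4) = 0*(96 + 4) = 0*100 = 0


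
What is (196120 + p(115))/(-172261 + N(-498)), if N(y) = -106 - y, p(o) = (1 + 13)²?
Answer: -196316/171869 ≈ -1.1422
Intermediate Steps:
p(o) = 196 (p(o) = 14² = 196)
(196120 + p(115))/(-172261 + N(-498)) = (196120 + 196)/(-172261 + (-106 - 1*(-498))) = 196316/(-172261 + (-106 + 498)) = 196316/(-172261 + 392) = 196316/(-171869) = 196316*(-1/171869) = -196316/171869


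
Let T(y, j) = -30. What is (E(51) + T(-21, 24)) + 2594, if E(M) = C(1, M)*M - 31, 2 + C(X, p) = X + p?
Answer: 5083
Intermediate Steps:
C(X, p) = -2 + X + p (C(X, p) = -2 + (X + p) = -2 + X + p)
E(M) = -31 + M*(-1 + M) (E(M) = (-2 + 1 + M)*M - 31 = (-1 + M)*M - 31 = M*(-1 + M) - 31 = -31 + M*(-1 + M))
(E(51) + T(-21, 24)) + 2594 = ((-31 + 51*(-1 + 51)) - 30) + 2594 = ((-31 + 51*50) - 30) + 2594 = ((-31 + 2550) - 30) + 2594 = (2519 - 30) + 2594 = 2489 + 2594 = 5083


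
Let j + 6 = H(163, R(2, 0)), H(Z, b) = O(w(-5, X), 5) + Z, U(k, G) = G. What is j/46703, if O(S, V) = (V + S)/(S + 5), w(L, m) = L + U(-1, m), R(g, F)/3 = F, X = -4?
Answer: 158/46703 ≈ 0.0033831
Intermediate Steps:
R(g, F) = 3*F
w(L, m) = L + m
O(S, V) = (S + V)/(5 + S)
H(Z, b) = 1 + Z (H(Z, b) = ((-5 - 4) + 5)/(5 + (-5 - 4)) + Z = (-9 + 5)/(5 - 9) + Z = -4/(-4) + Z = -¼*(-4) + Z = 1 + Z)
j = 158 (j = -6 + (1 + 163) = -6 + 164 = 158)
j/46703 = 158/46703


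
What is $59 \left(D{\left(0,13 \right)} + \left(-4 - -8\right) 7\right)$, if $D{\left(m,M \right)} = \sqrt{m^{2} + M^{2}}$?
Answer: $2419$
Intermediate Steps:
$D{\left(m,M \right)} = \sqrt{M^{2} + m^{2}}$
$59 \left(D{\left(0,13 \right)} + \left(-4 - -8\right) 7\right) = 59 \left(\sqrt{13^{2} + 0^{2}} + \left(-4 - -8\right) 7\right) = 59 \left(\sqrt{169 + 0} + \left(-4 + 8\right) 7\right) = 59 \left(\sqrt{169} + 4 \cdot 7\right) = 59 \left(13 + 28\right) = 59 \cdot 41 = 2419$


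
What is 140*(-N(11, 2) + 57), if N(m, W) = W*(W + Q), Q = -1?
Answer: 7700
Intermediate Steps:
N(m, W) = W*(-1 + W) (N(m, W) = W*(W - 1) = W*(-1 + W))
140*(-N(11, 2) + 57) = 140*(-2*(-1 + 2) + 57) = 140*(-2 + 57) = 140*55 = 7700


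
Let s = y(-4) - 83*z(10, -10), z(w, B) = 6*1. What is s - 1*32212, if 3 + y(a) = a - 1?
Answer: -32718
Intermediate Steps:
z(w, B) = 6
y(a) = -4 + a (y(a) = -3 + (a - 1) = -3 + (-1 + a) = -4 + a)
s = -506 (s = (-4 - 4) - 83*6 = -8 - 498 = -506)
s - 1*32212 = -506 - 1*32212 = -506 - 32212 = -32718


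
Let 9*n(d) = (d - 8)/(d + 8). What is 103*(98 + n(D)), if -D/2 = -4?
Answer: 10094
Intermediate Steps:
D = 8 (D = -2*(-4) = 8)
n(d) = (-8 + d)/(9*(8 + d)) (n(d) = ((d - 8)/(d + 8))/9 = ((-8 + d)/(8 + d))/9 = (-8 + d)/(9*(8 + d)))
103*(98 + n(D)) = 103*(98 + (-8 + 8)/(9*(8 + 8))) = 103*(98 + (⅑)*0/16) = 103*(98 + (⅑)*(1/16)*0) = 103*(98 + 0) = 103*98 = 10094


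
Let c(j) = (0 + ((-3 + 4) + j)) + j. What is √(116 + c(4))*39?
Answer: 195*√5 ≈ 436.03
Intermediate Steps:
c(j) = 1 + 2*j (c(j) = (0 + (1 + j)) + j = (1 + j) + j = 1 + 2*j)
√(116 + c(4))*39 = √(116 + (1 + 2*4))*39 = √(116 + (1 + 8))*39 = √(116 + 9)*39 = √125*39 = (5*√5)*39 = 195*√5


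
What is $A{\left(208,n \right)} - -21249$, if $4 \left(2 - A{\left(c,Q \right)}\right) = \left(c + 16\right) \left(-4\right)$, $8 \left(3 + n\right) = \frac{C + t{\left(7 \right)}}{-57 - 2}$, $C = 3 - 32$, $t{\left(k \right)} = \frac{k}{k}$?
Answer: $21475$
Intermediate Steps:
$t{\left(k \right)} = 1$
$C = -29$ ($C = 3 - 32 = -29$)
$n = - \frac{347}{118}$ ($n = -3 + \frac{\left(-29 + 1\right) \frac{1}{-57 - 2}}{8} = -3 + \frac{\left(-28\right) \frac{1}{-59}}{8} = -3 + \frac{\left(-28\right) \left(- \frac{1}{59}\right)}{8} = -3 + \frac{1}{8} \cdot \frac{28}{59} = -3 + \frac{7}{118} = - \frac{347}{118} \approx -2.9407$)
$A{\left(c,Q \right)} = 18 + c$ ($A{\left(c,Q \right)} = 2 - \frac{\left(c + 16\right) \left(-4\right)}{4} = 2 - \frac{\left(16 + c\right) \left(-4\right)}{4} = 2 - \frac{-64 - 4 c}{4} = 2 + \left(16 + c\right) = 18 + c$)
$A{\left(208,n \right)} - -21249 = \left(18 + 208\right) - -21249 = 226 + 21249 = 21475$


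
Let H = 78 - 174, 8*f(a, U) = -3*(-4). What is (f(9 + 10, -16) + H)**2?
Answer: 35721/4 ≈ 8930.3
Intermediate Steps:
f(a, U) = 3/2 (f(a, U) = (-3*(-4))/8 = (1/8)*12 = 3/2)
H = -96
(f(9 + 10, -16) + H)**2 = (3/2 - 96)**2 = (-189/2)**2 = 35721/4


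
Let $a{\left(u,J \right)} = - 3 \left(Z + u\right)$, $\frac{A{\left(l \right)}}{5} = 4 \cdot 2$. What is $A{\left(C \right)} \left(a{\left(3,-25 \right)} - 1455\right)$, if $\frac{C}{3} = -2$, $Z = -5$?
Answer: $-57960$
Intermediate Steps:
$C = -6$ ($C = 3 \left(-2\right) = -6$)
$A{\left(l \right)} = 40$ ($A{\left(l \right)} = 5 \cdot 4 \cdot 2 = 5 \cdot 8 = 40$)
$a{\left(u,J \right)} = 15 - 3 u$ ($a{\left(u,J \right)} = - 3 \left(-5 + u\right) = 15 - 3 u$)
$A{\left(C \right)} \left(a{\left(3,-25 \right)} - 1455\right) = 40 \left(\left(15 - 9\right) - 1455\right) = 40 \left(6 - 1455\right) = 40 \left(-1449\right) = -57960$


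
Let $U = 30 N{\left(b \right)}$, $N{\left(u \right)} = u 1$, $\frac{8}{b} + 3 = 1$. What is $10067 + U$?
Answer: $9947$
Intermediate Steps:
$b = -4$ ($b = \frac{8}{-3 + 1} = \frac{8}{-2} = 8 \left(- \frac{1}{2}\right) = -4$)
$N{\left(u \right)} = u$
$U = -120$ ($U = 30 \left(-4\right) = -120$)
$10067 + U = 10067 - 120 = 9947$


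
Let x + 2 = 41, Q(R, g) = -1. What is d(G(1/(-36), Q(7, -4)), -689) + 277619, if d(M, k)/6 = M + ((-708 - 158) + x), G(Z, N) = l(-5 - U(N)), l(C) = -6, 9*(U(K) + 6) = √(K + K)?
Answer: 272621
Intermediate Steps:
x = 39 (x = -2 + 41 = 39)
U(K) = -6 + √2*√K/9 (U(K) = -6 + √(K + K)/9 = -6 + √(2*K)/9 = -6 + (√2*√K)/9 = -6 + √2*√K/9)
G(Z, N) = -6
d(M, k) = -4962 + 6*M (d(M, k) = 6*(M + ((-708 - 158) + 39)) = 6*(M + (-866 + 39)) = 6*(M - 827) = 6*(-827 + M) = -4962 + 6*M)
d(G(1/(-36), Q(7, -4)), -689) + 277619 = (-4962 + 6*(-6)) + 277619 = (-4962 - 36) + 277619 = -4998 + 277619 = 272621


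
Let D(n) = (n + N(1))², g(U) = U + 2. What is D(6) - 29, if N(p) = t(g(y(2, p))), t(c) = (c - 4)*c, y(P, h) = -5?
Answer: 700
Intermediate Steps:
g(U) = 2 + U
t(c) = c*(-4 + c) (t(c) = (-4 + c)*c = c*(-4 + c))
N(p) = 21 (N(p) = (2 - 5)*(-4 + (2 - 5)) = -3*(-4 - 3) = -3*(-7) = 21)
D(n) = (21 + n)² (D(n) = (n + 21)² = (21 + n)²)
D(6) - 29 = (21 + 6)² - 29 = 27² - 29 = 729 - 29 = 700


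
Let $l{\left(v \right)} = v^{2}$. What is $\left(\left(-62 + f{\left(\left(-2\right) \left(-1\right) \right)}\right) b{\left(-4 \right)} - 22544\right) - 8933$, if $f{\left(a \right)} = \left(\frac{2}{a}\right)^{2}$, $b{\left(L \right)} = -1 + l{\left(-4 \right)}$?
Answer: $-32392$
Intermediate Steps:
$b{\left(L \right)} = 15$ ($b{\left(L \right)} = -1 + \left(-4\right)^{2} = -1 + 16 = 15$)
$f{\left(a \right)} = \frac{4}{a^{2}}$
$\left(\left(-62 + f{\left(\left(-2\right) \left(-1\right) \right)}\right) b{\left(-4 \right)} - 22544\right) - 8933 = \left(\left(-62 + \frac{4}{4}\right) 15 - 22544\right) - 8933 = \left(\left(-62 + 4 \cdot \frac{1}{4}\right) 15 - 22544\right) - 8933 = \left(\left(-62 + 1\right) 15 - 22544\right) - 8933 = \left(\left(-61\right) 15 - 22544\right) - 8933 = \left(-915 - 22544\right) - 8933 = -23459 - 8933 = -32392$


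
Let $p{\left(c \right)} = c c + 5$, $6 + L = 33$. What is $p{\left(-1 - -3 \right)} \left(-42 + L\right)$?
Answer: $-135$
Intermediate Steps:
$L = 27$ ($L = -6 + 33 = 27$)
$p{\left(c \right)} = 5 + c^{2}$ ($p{\left(c \right)} = c^{2} + 5 = 5 + c^{2}$)
$p{\left(-1 - -3 \right)} \left(-42 + L\right) = \left(5 + \left(-1 - -3\right)^{2}\right) \left(-42 + 27\right) = \left(5 + \left(-1 + 3\right)^{2}\right) \left(-15\right) = \left(5 + 2^{2}\right) \left(-15\right) = \left(5 + 4\right) \left(-15\right) = 9 \left(-15\right) = -135$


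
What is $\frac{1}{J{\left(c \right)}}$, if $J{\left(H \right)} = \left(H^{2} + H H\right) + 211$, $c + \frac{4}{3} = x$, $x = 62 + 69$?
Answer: $\frac{9}{304541} \approx 2.9553 \cdot 10^{-5}$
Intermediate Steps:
$x = 131$
$c = \frac{389}{3}$ ($c = - \frac{4}{3} + 131 = \frac{389}{3} \approx 129.67$)
$J{\left(H \right)} = 211 + 2 H^{2}$ ($J{\left(H \right)} = \left(H^{2} + H^{2}\right) + 211 = 2 H^{2} + 211 = 211 + 2 H^{2}$)
$\frac{1}{J{\left(c \right)}} = \frac{1}{211 + 2 \left(\frac{389}{3}\right)^{2}} = \frac{1}{211 + 2 \cdot \frac{151321}{9}} = \frac{1}{211 + \frac{302642}{9}} = \frac{1}{\frac{304541}{9}} = \frac{9}{304541}$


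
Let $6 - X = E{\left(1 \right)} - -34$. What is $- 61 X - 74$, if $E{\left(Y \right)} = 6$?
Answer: $2000$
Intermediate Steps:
$X = -34$ ($X = 6 - \left(6 - -34\right) = 6 - \left(6 + 34\right) = 6 - 40 = -34$)
$- 61 X - 74 = \left(-61\right) \left(-34\right) - 74 = 2074 - 74 = 2000$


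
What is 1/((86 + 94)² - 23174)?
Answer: 1/9226 ≈ 0.00010839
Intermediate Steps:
1/((86 + 94)² - 23174) = 1/(180² - 23174) = 1/(32400 - 23174) = 1/9226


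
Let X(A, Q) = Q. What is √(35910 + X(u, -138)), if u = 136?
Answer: 2*√8943 ≈ 189.13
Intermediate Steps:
√(35910 + X(u, -138)) = √(35910 - 138) = √35772 = 2*√8943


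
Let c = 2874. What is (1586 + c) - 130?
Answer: 4330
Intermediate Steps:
(1586 + c) - 130 = (1586 + 2874) - 130 = 4460 - 130 = 4330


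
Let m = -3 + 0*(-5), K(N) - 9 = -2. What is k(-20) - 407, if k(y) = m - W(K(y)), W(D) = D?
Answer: -417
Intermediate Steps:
K(N) = 7 (K(N) = 9 - 2 = 7)
m = -3 (m = -3 + 0 = -3)
k(y) = -10 (k(y) = -3 - 1*7 = -3 - 7 = -10)
k(-20) - 407 = -10 - 407 = -417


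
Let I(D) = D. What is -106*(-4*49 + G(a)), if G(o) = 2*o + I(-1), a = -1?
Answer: 21094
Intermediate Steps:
G(o) = -1 + 2*o (G(o) = 2*o - 1 = -1 + 2*o)
-106*(-4*49 + G(a)) = -106*(-4*49 + (-1 + 2*(-1))) = -106*(-196 + (-1 - 2)) = -106*(-196 - 3) = -106*(-199) = 21094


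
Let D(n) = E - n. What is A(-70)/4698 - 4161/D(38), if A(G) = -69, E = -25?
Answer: 723853/10962 ≈ 66.033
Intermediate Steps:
D(n) = -25 - n
A(-70)/4698 - 4161/D(38) = -69/4698 - 4161/(-25 - 1*38) = -69*1/4698 - 4161/(-25 - 38) = -23/1566 - 4161/(-63) = -23/1566 - 4161*(-1/63) = -23/1566 + 1387/21 = 723853/10962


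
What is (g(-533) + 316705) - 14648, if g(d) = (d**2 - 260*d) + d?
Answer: 724193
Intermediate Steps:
g(d) = d**2 - 259*d
(g(-533) + 316705) - 14648 = (-533*(-259 - 533) + 316705) - 14648 = (-533*(-792) + 316705) - 14648 = (422136 + 316705) - 14648 = 738841 - 14648 = 724193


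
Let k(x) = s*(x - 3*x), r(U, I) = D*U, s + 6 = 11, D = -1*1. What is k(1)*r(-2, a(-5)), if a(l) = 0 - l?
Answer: -20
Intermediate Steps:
D = -1
s = 5 (s = -6 + 11 = 5)
a(l) = -l
r(U, I) = -U
k(x) = -10*x (k(x) = 5*(x - 3*x) = 5*(-2*x) = -10*x)
k(1)*r(-2, a(-5)) = (-10*1)*(-1*(-2)) = -10*2 = -20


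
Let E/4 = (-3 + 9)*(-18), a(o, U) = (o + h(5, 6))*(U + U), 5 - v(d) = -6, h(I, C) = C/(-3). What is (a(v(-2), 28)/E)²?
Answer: 49/36 ≈ 1.3611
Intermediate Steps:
h(I, C) = -C/3 (h(I, C) = C*(-⅓) = -C/3)
v(d) = 11 (v(d) = 5 - 1*(-6) = 5 + 6 = 11)
a(o, U) = 2*U*(-2 + o) (a(o, U) = (o - ⅓*6)*(U + U) = (o - 2)*(2*U) = (-2 + o)*(2*U) = 2*U*(-2 + o))
E = -432 (E = 4*((-3 + 9)*(-18)) = 4*(6*(-18)) = 4*(-108) = -432)
(a(v(-2), 28)/E)² = ((2*28*(-2 + 11))/(-432))² = ((2*28*9)*(-1/432))² = (504*(-1/432))² = (-7/6)² = 49/36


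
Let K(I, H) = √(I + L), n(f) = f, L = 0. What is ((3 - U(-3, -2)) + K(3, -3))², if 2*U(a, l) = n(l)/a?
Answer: 91/9 + 16*√3/3 ≈ 19.349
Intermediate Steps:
K(I, H) = √I (K(I, H) = √(I + 0) = √I)
U(a, l) = l/(2*a) (U(a, l) = (l/a)/2 = l/(2*a))
((3 - U(-3, -2)) + K(3, -3))² = ((3 - (-2)/(2*(-3))) + √3)² = ((3 - (-2)*(-1)/(2*3)) + √3)² = ((3 - 1*⅓) + √3)² = ((3 - ⅓) + √3)² = (8/3 + √3)²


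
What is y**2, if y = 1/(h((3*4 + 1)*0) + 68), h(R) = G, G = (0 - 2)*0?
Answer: 1/4624 ≈ 0.00021626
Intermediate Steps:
G = 0 (G = -2*0 = 0)
h(R) = 0
y = 1/68 (y = 1/(0 + 68) = 1/68 ≈ 0.014706)
y**2 = (1/68)**2 = 1/4624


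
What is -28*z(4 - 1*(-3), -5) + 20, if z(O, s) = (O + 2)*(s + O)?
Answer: -484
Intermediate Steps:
z(O, s) = (2 + O)*(O + s)
-28*z(4 - 1*(-3), -5) + 20 = -28*((4 - 1*(-3))² + 2*(4 - 1*(-3)) + 2*(-5) + (4 - 1*(-3))*(-5)) + 20 = -28*((4 + 3)² + 2*(4 + 3) - 10 + (4 + 3)*(-5)) + 20 = -28*(7² + 2*7 - 10 + 7*(-5)) + 20 = -28*(49 + 14 - 10 - 35) + 20 = -28*18 + 20 = -504 + 20 = -484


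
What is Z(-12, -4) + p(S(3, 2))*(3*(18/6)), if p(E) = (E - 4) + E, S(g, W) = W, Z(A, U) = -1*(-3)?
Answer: 3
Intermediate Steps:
Z(A, U) = 3
p(E) = -4 + 2*E (p(E) = (-4 + E) + E = -4 + 2*E)
Z(-12, -4) + p(S(3, 2))*(3*(18/6)) = 3 + (-4 + 2*2)*(3*(18/6)) = 3 + (-4 + 4)*(3*(18*(⅙))) = 3 + 0*(3*3) = 3 + 0*9 = 3 + 0 = 3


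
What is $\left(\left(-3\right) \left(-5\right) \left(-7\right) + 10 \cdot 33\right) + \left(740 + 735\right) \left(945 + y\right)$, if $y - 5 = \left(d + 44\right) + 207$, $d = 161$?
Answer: $2009175$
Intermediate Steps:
$y = 417$ ($y = 5 + \left(\left(161 + 44\right) + 207\right) = 5 + \left(205 + 207\right) = 5 + 412 = 417$)
$\left(\left(-3\right) \left(-5\right) \left(-7\right) + 10 \cdot 33\right) + \left(740 + 735\right) \left(945 + y\right) = \left(\left(-3\right) \left(-5\right) \left(-7\right) + 10 \cdot 33\right) + \left(740 + 735\right) \left(945 + 417\right) = \left(15 \left(-7\right) + 330\right) + 1475 \cdot 1362 = \left(-105 + 330\right) + 2008950 = 225 + 2008950 = 2009175$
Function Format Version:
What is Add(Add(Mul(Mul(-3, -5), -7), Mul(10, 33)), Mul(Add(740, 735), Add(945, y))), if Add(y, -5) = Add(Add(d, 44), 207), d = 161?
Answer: 2009175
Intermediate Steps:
y = 417 (y = Add(5, Add(Add(161, 44), 207)) = Add(5, Add(205, 207)) = Add(5, 412) = 417)
Add(Add(Mul(Mul(-3, -5), -7), Mul(10, 33)), Mul(Add(740, 735), Add(945, y))) = Add(Add(Mul(Mul(-3, -5), -7), Mul(10, 33)), Mul(Add(740, 735), Add(945, 417))) = Add(Add(Mul(15, -7), 330), Mul(1475, 1362)) = Add(Add(-105, 330), 2008950) = Add(225, 2008950) = 2009175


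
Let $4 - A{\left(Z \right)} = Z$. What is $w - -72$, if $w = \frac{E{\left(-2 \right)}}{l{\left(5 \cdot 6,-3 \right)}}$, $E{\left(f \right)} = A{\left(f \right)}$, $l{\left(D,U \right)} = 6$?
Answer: $73$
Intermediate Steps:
$A{\left(Z \right)} = 4 - Z$
$E{\left(f \right)} = 4 - f$
$w = 1$ ($w = \frac{4 - -2}{6} = \left(4 + 2\right) \frac{1}{6} = 6 \cdot \frac{1}{6} = 1$)
$w - -72 = 1 - -72 = 1 + 72 = 73$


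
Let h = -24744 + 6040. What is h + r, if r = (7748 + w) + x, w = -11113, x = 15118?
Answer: -6951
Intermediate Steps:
r = 11753 (r = (7748 - 11113) + 15118 = -3365 + 15118 = 11753)
h = -18704
h + r = -18704 + 11753 = -6951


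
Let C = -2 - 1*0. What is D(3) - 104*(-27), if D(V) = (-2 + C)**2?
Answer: 2824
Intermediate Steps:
C = -2 (C = -2 + 0 = -2)
D(V) = 16 (D(V) = (-2 - 2)**2 = (-4)**2 = 16)
D(3) - 104*(-27) = 16 - 104*(-27) = 16 + 2808 = 2824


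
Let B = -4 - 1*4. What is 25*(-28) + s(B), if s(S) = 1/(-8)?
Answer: -5601/8 ≈ -700.13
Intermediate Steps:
B = -8 (B = -4 - 4 = -8)
s(S) = -⅛
25*(-28) + s(B) = 25*(-28) - ⅛ = -700 - ⅛ = -5601/8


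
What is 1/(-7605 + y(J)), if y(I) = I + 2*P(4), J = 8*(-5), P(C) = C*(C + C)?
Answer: -1/7581 ≈ -0.00013191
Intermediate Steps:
P(C) = 2*C² (P(C) = C*(2*C) = 2*C²)
J = -40
y(I) = 64 + I (y(I) = I + 2*(2*4²) = I + 2*(2*16) = I + 2*32 = I + 64 = 64 + I)
1/(-7605 + y(J)) = 1/(-7605 + (64 - 40)) = 1/(-7605 + 24) = 1/(-7581) = -1/7581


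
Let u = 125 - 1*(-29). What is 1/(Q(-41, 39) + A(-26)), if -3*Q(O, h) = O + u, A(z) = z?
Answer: -3/191 ≈ -0.015707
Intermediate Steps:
u = 154 (u = 125 + 29 = 154)
Q(O, h) = -154/3 - O/3 (Q(O, h) = -(O + 154)/3 = -(154 + O)/3 = -154/3 - O/3)
1/(Q(-41, 39) + A(-26)) = 1/((-154/3 - 1/3*(-41)) - 26) = 1/((-154/3 + 41/3) - 26) = 1/(-113/3 - 26) = 1/(-191/3) = -3/191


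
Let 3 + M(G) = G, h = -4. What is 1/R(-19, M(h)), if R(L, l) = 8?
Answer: 1/8 ≈ 0.12500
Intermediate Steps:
M(G) = -3 + G
1/R(-19, M(h)) = 1/8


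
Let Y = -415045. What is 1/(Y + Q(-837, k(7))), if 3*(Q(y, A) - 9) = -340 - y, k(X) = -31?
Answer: -3/1244611 ≈ -2.4104e-6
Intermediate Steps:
Q(y, A) = -313/3 - y/3 (Q(y, A) = 9 + (-340 - y)/3 = 9 + (-340/3 - y/3) = -313/3 - y/3)
1/(Y + Q(-837, k(7))) = 1/(-415045 + (-313/3 - ⅓*(-837))) = 1/(-415045 + (-313/3 + 279)) = 1/(-415045 + 524/3) = 1/(-1244611/3) = -3/1244611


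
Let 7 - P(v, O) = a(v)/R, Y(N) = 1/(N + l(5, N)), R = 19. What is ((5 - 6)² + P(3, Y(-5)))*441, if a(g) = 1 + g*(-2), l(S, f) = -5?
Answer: 69237/19 ≈ 3644.1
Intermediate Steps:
Y(N) = 1/(-5 + N) (Y(N) = 1/(N - 5) = 1/(-5 + N))
a(g) = 1 - 2*g
P(v, O) = 132/19 + 2*v/19 (P(v, O) = 7 - (1 - 2*v)/19 = 7 - (1/19 - 2*v/19) = 7 + (-1/19 + 2*v/19) = 132/19 + 2*v/19)
((5 - 6)² + P(3, Y(-5)))*441 = ((5 - 6)² + (132/19 + (2/19)*3))*441 = ((-1)² + (132/19 + 6/19))*441 = (1 + 138/19)*441 = (157/19)*441 = 69237/19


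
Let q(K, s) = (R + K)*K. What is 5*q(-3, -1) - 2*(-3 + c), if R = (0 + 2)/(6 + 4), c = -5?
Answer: 58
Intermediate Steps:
R = 1/5 (R = 2/10 = 2*(1/10) = 1/5 ≈ 0.20000)
q(K, s) = K*(1/5 + K) (q(K, s) = (1/5 + K)*K = K*(1/5 + K))
5*q(-3, -1) - 2*(-3 + c) = 5*(-3*(1/5 - 3)) - 2*(-3 - 5) = 5*(-3*(-14/5)) - 2*(-8) = 5*(42/5) + 16 = 42 + 16 = 58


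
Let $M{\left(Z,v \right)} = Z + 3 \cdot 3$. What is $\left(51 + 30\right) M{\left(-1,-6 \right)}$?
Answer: $648$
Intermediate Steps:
$M{\left(Z,v \right)} = 9 + Z$ ($M{\left(Z,v \right)} = Z + 9 = 9 + Z$)
$\left(51 + 30\right) M{\left(-1,-6 \right)} = \left(51 + 30\right) \left(9 - 1\right) = 81 \cdot 8 = 648$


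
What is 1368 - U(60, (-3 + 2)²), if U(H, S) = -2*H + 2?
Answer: 1486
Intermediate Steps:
U(H, S) = 2 - 2*H
1368 - U(60, (-3 + 2)²) = 1368 - (2 - 2*60) = 1368 - (2 - 120) = 1368 - 1*(-118) = 1368 + 118 = 1486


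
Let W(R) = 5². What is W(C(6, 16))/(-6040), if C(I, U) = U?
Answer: -5/1208 ≈ -0.0041391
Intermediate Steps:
W(R) = 25
W(C(6, 16))/(-6040) = 25/(-6040) = 25*(-1/6040) = -5/1208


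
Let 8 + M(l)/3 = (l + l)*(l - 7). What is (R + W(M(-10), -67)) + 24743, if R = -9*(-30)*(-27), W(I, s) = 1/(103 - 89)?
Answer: 244343/14 ≈ 17453.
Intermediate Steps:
M(l) = -24 + 6*l*(-7 + l) (M(l) = -24 + 3*((l + l)*(l - 7)) = -24 + 3*((2*l)*(-7 + l)) = -24 + 3*(2*l*(-7 + l)) = -24 + 6*l*(-7 + l))
W(I, s) = 1/14
R = -7290 (R = 270*(-27) = -7290)
(R + W(M(-10), -67)) + 24743 = (-7290 + 1/14) + 24743 = -102059/14 + 24743 = 244343/14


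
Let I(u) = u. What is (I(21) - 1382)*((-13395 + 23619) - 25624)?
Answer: 20959400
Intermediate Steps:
(I(21) - 1382)*((-13395 + 23619) - 25624) = (21 - 1382)*((-13395 + 23619) - 25624) = -1361*(10224 - 25624) = -1361*(-15400) = 20959400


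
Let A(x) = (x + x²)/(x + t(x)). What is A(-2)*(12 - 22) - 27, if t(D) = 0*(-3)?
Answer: -17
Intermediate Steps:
t(D) = 0
A(x) = (x + x²)/x (A(x) = (x + x²)/(x + 0) = (x + x²)/x)
A(-2)*(12 - 22) - 27 = (1 - 2)*(12 - 22) - 27 = -1*(-10) - 27 = 10 - 27 = -17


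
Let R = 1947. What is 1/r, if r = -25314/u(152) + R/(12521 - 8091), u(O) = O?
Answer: -168340/27961269 ≈ -0.0060205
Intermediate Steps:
r = -27961269/168340 (r = -25314/152 + 1947/(12521 - 8091) = -25314*1/152 + 1947/4430 = -12657/76 + 1947*(1/4430) = -12657/76 + 1947/4430 = -27961269/168340 ≈ -166.10)
1/r = 1/(-27961269/168340) = -168340/27961269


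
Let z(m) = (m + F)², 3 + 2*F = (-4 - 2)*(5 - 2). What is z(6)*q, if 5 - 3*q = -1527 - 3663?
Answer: 140265/4 ≈ 35066.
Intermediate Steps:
F = -21/2 (F = -3/2 + ((-4 - 2)*(5 - 2))/2 = -3/2 + (-6*3)/2 = -3/2 + (½)*(-18) = -3/2 - 9 = -21/2 ≈ -10.500)
q = 5195/3 (q = 5/3 - (-1527 - 3663)/3 = 5/3 - ⅓*(-5190) = 5/3 + 1730 = 5195/3 ≈ 1731.7)
z(m) = (-21/2 + m)² (z(m) = (m - 21/2)² = (-21/2 + m)²)
z(6)*q = ((-21 + 2*6)²/4)*(5195/3) = ((-21 + 12)²/4)*(5195/3) = ((¼)*(-9)²)*(5195/3) = ((¼)*81)*(5195/3) = (81/4)*(5195/3) = 140265/4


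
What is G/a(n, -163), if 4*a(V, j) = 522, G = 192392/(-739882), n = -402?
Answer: -192392/96554601 ≈ -0.0019926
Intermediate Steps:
G = -96196/369941 (G = 192392*(-1/739882) = -96196/369941 ≈ -0.26003)
a(V, j) = 261/2 (a(V, j) = (¼)*522 = 261/2)
G/a(n, -163) = -96196/(369941*261/2) = -96196/369941*2/261 = -192392/96554601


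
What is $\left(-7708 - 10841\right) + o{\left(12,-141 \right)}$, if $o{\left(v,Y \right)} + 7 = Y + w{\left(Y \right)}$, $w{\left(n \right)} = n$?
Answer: $-18838$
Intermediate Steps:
$o{\left(v,Y \right)} = -7 + 2 Y$ ($o{\left(v,Y \right)} = -7 + \left(Y + Y\right) = -7 + 2 Y$)
$\left(-7708 - 10841\right) + o{\left(12,-141 \right)} = \left(-7708 - 10841\right) + \left(-7 + 2 \left(-141\right)\right) = \left(-7708 - 10841\right) - 289 = -18549 - 289 = -18838$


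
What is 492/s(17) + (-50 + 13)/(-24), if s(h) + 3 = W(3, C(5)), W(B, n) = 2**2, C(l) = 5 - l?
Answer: 11845/24 ≈ 493.54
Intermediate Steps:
W(B, n) = 4
s(h) = 1 (s(h) = -3 + 4 = 1)
492/s(17) + (-50 + 13)/(-24) = 492/1 + (-50 + 13)/(-24) = 492*1 - 37*(-1/24) = 492 + 37/24 = 11845/24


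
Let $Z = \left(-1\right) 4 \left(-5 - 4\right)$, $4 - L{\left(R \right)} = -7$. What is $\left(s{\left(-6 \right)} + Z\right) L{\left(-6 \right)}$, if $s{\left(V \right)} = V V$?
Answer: $792$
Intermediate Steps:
$s{\left(V \right)} = V^{2}$
$L{\left(R \right)} = 11$ ($L{\left(R \right)} = 4 - -7 = 4 + 7 = 11$)
$Z = 36$ ($Z = \left(-4\right) \left(-9\right) = 36$)
$\left(s{\left(-6 \right)} + Z\right) L{\left(-6 \right)} = \left(\left(-6\right)^{2} + 36\right) 11 = \left(36 + 36\right) 11 = 72 \cdot 11 = 792$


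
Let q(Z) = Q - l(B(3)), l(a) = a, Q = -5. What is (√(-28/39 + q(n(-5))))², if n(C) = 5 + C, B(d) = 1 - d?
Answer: -145/39 ≈ -3.7179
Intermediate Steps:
q(Z) = -3 (q(Z) = -5 - (1 - 1*3) = -5 - (1 - 3) = -5 - 1*(-2) = -5 + 2 = -3)
(√(-28/39 + q(n(-5))))² = (√(-28/39 - 3))² = (√(-145/39))² = (I*√5655/39)² = -145/39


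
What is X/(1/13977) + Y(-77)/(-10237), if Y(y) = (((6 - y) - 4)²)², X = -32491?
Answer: -4648934049640/10237 ≈ -4.5413e+8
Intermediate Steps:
Y(y) = (2 - y)⁴ (Y(y) = ((2 - y)²)² = (2 - y)⁴)
X/(1/13977) + Y(-77)/(-10237) = -32491/(1/13977) + (-2 - 77)⁴/(-10237) = -32491/1/13977 + (-79)⁴*(-1/10237) = -32491*13977 + 38950081*(-1/10237) = -454126707 - 38950081/10237 = -4648934049640/10237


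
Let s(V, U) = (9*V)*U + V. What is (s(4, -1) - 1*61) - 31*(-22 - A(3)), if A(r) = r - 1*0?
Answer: 682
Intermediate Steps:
s(V, U) = V + 9*U*V (s(V, U) = 9*U*V + V = V + 9*U*V)
A(r) = r (A(r) = r + 0 = r)
(s(4, -1) - 1*61) - 31*(-22 - A(3)) = (4*(1 + 9*(-1)) - 1*61) - 31*(-22 - 1*3) = (4*(1 - 9) - 61) - 31*(-22 - 3) = (4*(-8) - 61) - 31*(-25) = (-32 - 61) + 775 = -93 + 775 = 682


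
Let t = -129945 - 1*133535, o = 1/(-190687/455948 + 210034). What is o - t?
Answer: 25232001884732548/95764391545 ≈ 2.6348e+5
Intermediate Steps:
o = 455948/95764391545 (o = 1/(-190687*1/455948 + 210034) = 1/(-190687/455948 + 210034) = 1/(95764391545/455948) = 455948/95764391545 ≈ 4.7611e-6)
t = -263480 (t = -129945 - 133535 = -263480)
o - t = 455948/95764391545 - 1*(-263480) = 455948/95764391545 + 263480 = 25232001884732548/95764391545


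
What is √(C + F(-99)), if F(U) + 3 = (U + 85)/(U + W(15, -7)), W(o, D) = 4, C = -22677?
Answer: I*√204685670/95 ≈ 150.6*I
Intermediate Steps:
F(U) = -3 + (85 + U)/(4 + U) (F(U) = -3 + (U + 85)/(U + 4) = -3 + (85 + U)/(4 + U))
√(C + F(-99)) = √(-22677 + (73 - 2*(-99))/(4 - 99)) = √(-22677 + (73 + 198)/(-95)) = √(-22677 - 1/95*271) = √(-22677 - 271/95) = √(-2154586/95) = I*√204685670/95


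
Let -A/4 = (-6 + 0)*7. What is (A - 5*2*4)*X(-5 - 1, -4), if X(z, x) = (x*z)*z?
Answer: -18432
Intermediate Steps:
X(z, x) = x*z²
A = 168 (A = -4*(-6 + 0)*7 = -(-24)*7 = -4*(-42) = 168)
(A - 5*2*4)*X(-5 - 1, -4) = (168 - 5*2*4)*(-4*(-5 - 1)²) = (168 - 10*4)*(-4*(-6)²) = (168 - 40)*(-4*36) = 128*(-144) = -18432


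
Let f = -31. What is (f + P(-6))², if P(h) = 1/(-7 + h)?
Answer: 163216/169 ≈ 965.78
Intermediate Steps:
(f + P(-6))² = (-31 + 1/(-7 - 6))² = (-31 + 1/(-13))² = (-31 - 1/13)² = (-404/13)² = 163216/169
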